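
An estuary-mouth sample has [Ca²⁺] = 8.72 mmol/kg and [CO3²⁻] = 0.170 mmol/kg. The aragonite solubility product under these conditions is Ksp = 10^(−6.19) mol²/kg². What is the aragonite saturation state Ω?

Ω = 2.30

Ksp = 10^(−6.19) = 6.457×10^-7
Ω = [Ca²⁺][CO3²⁻]/Ksp = (8.72×10^-3)(0.170×10^-3) / 6.457×10^-7 = 2.30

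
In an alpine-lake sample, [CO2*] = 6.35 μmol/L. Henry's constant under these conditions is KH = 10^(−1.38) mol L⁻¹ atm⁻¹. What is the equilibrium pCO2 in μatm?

pCO2 = 152 μatm

KH = 10^(−1.38) = 4.169×10^-2 mol L⁻¹ atm⁻¹
pCO2 = [CO2*]/KH = 6.35×10^-6 / 4.169×10^-2 = 1.52×10^-4 atm = 152 μatm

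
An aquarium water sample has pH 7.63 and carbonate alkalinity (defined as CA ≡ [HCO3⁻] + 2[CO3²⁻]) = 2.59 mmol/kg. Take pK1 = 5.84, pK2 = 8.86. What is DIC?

DIC = 2.49 mmol/kg

CA = [HCO3⁻] + 2[CO3²⁻] = (α₁ + 2α₂)·DIC
At pH 7.63: [H⁺]/K1 = 10^-1.79 = 0.016218, K2/[H⁺] = 10^-1.23 = 0.058884
α₁ = 1/(1 + 0.016218 + 0.058884) = 1/1.0751 = 0.9301; α₂ = α₁·K2/[H⁺] = 0.05477
α₁ + 2α₂ = 1.0397
DIC = CA / (α₁ + 2α₂) = 2.59 / 1.0397 = 2.49 mmol/kg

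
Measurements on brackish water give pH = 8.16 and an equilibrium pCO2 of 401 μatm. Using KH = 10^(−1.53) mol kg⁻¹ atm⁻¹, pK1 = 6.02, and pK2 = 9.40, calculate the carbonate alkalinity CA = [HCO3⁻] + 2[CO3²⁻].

CA = 1.82 mmol/kg

[CO2*] = KH · pCO2 = 10^(−1.53) × 401×10^-6 = 1.183×10^-5 mol/kg
α₀ = 1/(1 + K1/[H⁺] + K1K2/[H⁺]²) = 1/(1 + 10^+2.14 + 10^+0.90) = 0.006804
DIC = [CO2*]/α₀ = 1.183×10^-5 / 0.006804 = 1.739 mmol/kg
CA = (α₁ + 2α₂)·DIC = (0.9392 + 2×0.05404) × 1.739 = 1.82 mmol/kg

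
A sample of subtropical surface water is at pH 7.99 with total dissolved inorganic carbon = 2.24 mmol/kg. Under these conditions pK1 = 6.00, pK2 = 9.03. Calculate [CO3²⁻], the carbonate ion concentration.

α₂ = 1 / (1 + [H⁺]/K2 + [H⁺]²/(K1K2)) = 1 / (1 + 10^+1.04 + 10^-0.95)
   = 1 / (1 + 10.965 + 0.11220) = 1/12.077 = 0.08280
[CO3²⁻] = α₂ × DIC = 0.08280 × 2.24 = 0.185 mmol/kg

[CO3²⁻] = 0.185 mmol/kg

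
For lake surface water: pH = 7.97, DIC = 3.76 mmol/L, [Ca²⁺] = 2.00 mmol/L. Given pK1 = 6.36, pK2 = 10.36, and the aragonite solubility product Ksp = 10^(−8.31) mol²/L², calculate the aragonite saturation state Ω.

Ω = 6.08

α₂ = 1 / (1 + [H⁺]/K2 + [H⁺]²/(K1K2)) = 1 / (1 + 10^+2.39 + 10^+0.78)
   = 1 / (1 + 245.47 + 6.0256) = 1/252.50 = 0.003960
[CO3²⁻] = α₂ × DIC = 0.003960 × 3.76 = 0.01489 mmol/L = 14.89 μmol/L
Ksp = 10^(−8.31) = 4.898×10^-9
Ω = [Ca²⁺][CO3²⁻]/Ksp = (2.00×10^-3)(1.489×10^-5) / 4.898×10^-9 = 6.08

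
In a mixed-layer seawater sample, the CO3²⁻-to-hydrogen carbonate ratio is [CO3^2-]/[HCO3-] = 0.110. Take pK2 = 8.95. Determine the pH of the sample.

From K2 = [H⁺][CO3^2-]/[HCO3-]:  pH = pK2 + log₁₀([CO3^2-]/[HCO3-])
log₁₀(0.110) = -0.959
pH = 8.95 + (-0.959) = 7.99

pH = 7.99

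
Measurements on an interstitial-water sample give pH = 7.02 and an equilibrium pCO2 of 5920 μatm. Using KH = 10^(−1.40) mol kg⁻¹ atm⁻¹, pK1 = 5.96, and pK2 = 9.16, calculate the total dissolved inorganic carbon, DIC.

DIC = 2.96 mmol/kg

[CO2*] = KH · pCO2 = 10^(−1.40) × 5920×10^-6 = 2.357×10^-4 mol/kg
α₀ = 1/(1 + K1/[H⁺] + K1K2/[H⁺]²) = 1/(1 + 10^+1.06 + 10^-1.08) = 0.07959
DIC = [CO2*]/α₀ = 2.357×10^-4 / 0.07959 = 2.96 mmol/kg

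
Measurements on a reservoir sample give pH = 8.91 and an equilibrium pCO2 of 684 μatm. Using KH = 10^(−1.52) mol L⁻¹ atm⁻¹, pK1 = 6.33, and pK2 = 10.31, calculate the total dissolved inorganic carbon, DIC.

DIC = 8.19 mmol/L

[CO2*] = KH · pCO2 = 10^(−1.52) × 684×10^-6 = 2.066×10^-5 mol/L
α₀ = 1/(1 + K1/[H⁺] + K1K2/[H⁺]²) = 1/(1 + 10^+2.58 + 10^+1.18) = 0.002523
DIC = [CO2*]/α₀ = 2.066×10^-5 / 0.002523 = 8.19 mmol/L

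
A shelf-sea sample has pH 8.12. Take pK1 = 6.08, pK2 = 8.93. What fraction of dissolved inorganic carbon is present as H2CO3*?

α₀ = 0.00784

α₀ = 1 / (1 + K1/[H⁺] + K1K2/[H⁺]²) = 1 / (1 + 10^+2.04 + 10^+1.23)
   = 1 / (1 + 109.65 + 16.982) = 1/127.63 = 0.007835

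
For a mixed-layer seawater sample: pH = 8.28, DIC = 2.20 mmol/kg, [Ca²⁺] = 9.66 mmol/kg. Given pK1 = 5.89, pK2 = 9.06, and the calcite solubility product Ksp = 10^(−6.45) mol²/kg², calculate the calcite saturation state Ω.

α₂ = 1 / (1 + [H⁺]/K2 + [H⁺]²/(K1K2)) = 1 / (1 + 10^+0.78 + 10^-1.61)
   = 1 / (1 + 6.0256 + 0.024547) = 1/7.0501 = 0.1418
[CO3²⁻] = α₂ × DIC = 0.1418 × 2.20 = 0.3121 mmol/kg
Ksp = 10^(−6.45) = 3.548×10^-7
Ω = [Ca²⁺][CO3²⁻]/Ksp = (9.66×10^-3)(3.121×10^-4) / 3.548×10^-7 = 8.50

Ω = 8.50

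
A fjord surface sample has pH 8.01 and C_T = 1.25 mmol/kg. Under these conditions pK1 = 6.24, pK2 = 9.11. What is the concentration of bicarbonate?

α₁ = 1 / (1 + [H⁺]/K1 + K2/[H⁺]) = 1 / (1 + 10^-1.77 + 10^-1.10)
   = 1 / (1 + 0.016982 + 0.079433) = 1/1.0964 = 0.9121
[HCO3⁻] = α₁ × DIC = 0.9121 × 1.25 = 1.14 mmol/kg

[HCO3⁻] = 1.14 mmol/kg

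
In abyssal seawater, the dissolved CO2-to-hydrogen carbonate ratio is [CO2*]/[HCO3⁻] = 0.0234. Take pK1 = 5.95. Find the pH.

pH = 7.58

From K1 = [H⁺][HCO3⁻]/[CO2*]:  pH = pK1 − log₁₀([CO2*]/[HCO3⁻])
log₁₀(0.0234) = -1.631
pH = 5.95 − (-1.631) = 7.58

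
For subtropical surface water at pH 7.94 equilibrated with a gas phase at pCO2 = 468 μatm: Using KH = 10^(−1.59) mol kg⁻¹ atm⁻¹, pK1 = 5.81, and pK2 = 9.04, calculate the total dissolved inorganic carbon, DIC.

DIC = 1.76 mmol/kg

[CO2*] = KH · pCO2 = 10^(−1.59) × 468×10^-6 = 1.203×10^-5 mol/kg
α₀ = 1/(1 + K1/[H⁺] + K1K2/[H⁺]²) = 1/(1 + 10^+2.13 + 10^+1.03) = 0.006821
DIC = [CO2*]/α₀ = 1.203×10^-5 / 0.006821 = 1.76 mmol/kg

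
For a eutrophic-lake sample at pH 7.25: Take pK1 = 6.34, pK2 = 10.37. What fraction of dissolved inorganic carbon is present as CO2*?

α₀ = 1 / (1 + K1/[H⁺] + K1K2/[H⁺]²) = 1 / (1 + 10^+0.91 + 10^-2.21)
   = 1 / (1 + 8.1283 + 0.0061660) = 1/9.1345 = 0.1095

α₀ = 0.109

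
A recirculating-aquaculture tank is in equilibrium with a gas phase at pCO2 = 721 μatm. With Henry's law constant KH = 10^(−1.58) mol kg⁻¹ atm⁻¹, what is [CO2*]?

[CO2*] = 19.0 μmol/kg

KH = 10^(−1.58) = 2.630×10^-2 mol kg⁻¹ atm⁻¹
[CO2*] = KH · pCO2 = 2.630×10^-2 × 721×10^-6 atm = 1.90×10^-5 mol/kg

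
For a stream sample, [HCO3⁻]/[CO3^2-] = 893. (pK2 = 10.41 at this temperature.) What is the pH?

From K2 = [H⁺][CO3^2-]/[HCO3⁻]:  pH = pK2 − log₁₀([HCO3⁻]/[CO3^2-])
log₁₀(893) = +2.951
pH = 10.41 − (+2.951) = 7.46

pH = 7.46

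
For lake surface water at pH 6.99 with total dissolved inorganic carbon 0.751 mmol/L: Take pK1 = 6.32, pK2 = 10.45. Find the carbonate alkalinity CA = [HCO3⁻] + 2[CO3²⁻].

CA = [HCO3⁻] + 2[CO3²⁻] = (α₁ + 2α₂)·DIC
At pH 6.99: [H⁺]/K1 = 10^-0.67 = 0.21380, K2/[H⁺] = 10^-3.46 = 0.00034674
α₁ = 1/(1 + 0.21380 + 0.00034674) = 1/1.2141 = 0.8236; α₂ = α₁·K2/[H⁺] = 0.0002856
α₁ + 2α₂ = 0.8242
CA = 0.8242 × 0.751 = 0.619 mmol/L

CA = 0.619 mmol/L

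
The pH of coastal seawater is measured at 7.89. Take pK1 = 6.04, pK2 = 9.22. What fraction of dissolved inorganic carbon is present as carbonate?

α₂ = 0.0441

α₂ = 1 / (1 + [H⁺]/K2 + [H⁺]²/(K1K2)) = 1 / (1 + 10^+1.33 + 10^-0.52)
   = 1 / (1 + 21.380 + 0.30200) = 1/22.682 = 0.04409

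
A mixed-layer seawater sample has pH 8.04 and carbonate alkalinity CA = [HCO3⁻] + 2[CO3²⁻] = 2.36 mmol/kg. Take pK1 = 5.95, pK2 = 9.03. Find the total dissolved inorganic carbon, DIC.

DIC = 2.18 mmol/kg

CA = [HCO3⁻] + 2[CO3²⁻] = (α₁ + 2α₂)·DIC
At pH 8.04: [H⁺]/K1 = 10^-2.09 = 0.0081283, K2/[H⁺] = 10^-0.99 = 0.10233
α₁ = 1/(1 + 0.0081283 + 0.10233) = 1/1.1105 = 0.9005; α₂ = α₁·K2/[H⁺] = 0.09215
α₁ + 2α₂ = 1.0848
DIC = CA / (α₁ + 2α₂) = 2.36 / 1.0848 = 2.18 mmol/kg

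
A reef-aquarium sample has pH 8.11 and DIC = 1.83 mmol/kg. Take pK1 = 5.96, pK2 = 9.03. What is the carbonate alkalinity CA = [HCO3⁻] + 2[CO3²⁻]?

CA = 2.01 mmol/kg

CA = [HCO3⁻] + 2[CO3²⁻] = (α₁ + 2α₂)·DIC
At pH 8.11: [H⁺]/K1 = 10^-2.15 = 0.0070795, K2/[H⁺] = 10^-0.92 = 0.12023
α₁ = 1/(1 + 0.0070795 + 0.12023) = 1/1.1273 = 0.8871; α₂ = α₁·K2/[H⁺] = 0.1066
α₁ + 2α₂ = 1.1004
CA = 1.1004 × 1.83 = 2.01 mmol/kg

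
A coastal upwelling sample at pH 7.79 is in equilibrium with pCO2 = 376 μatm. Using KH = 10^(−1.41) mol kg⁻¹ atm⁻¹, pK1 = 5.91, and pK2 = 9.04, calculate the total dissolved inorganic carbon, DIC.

[CO2*] = KH · pCO2 = 10^(−1.41) × 376×10^-6 = 1.463×10^-5 mol/kg
α₀ = 1/(1 + K1/[H⁺] + K1K2/[H⁺]²) = 1/(1 + 10^+1.88 + 10^+0.63) = 0.01233
DIC = [CO2*]/α₀ = 1.463×10^-5 / 0.01233 = 1.19 mmol/kg

DIC = 1.19 mmol/kg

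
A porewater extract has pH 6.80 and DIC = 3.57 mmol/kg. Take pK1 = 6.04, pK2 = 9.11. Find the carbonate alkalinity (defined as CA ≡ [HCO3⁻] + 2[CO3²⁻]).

CA = 3.06 mmol/kg

CA = [HCO3⁻] + 2[CO3²⁻] = (α₁ + 2α₂)·DIC
At pH 6.80: [H⁺]/K1 = 10^-0.76 = 0.17378, K2/[H⁺] = 10^-2.31 = 0.0048978
α₁ = 1/(1 + 0.17378 + 0.0048978) = 1/1.1787 = 0.8484; α₂ = α₁·K2/[H⁺] = 0.004155
α₁ + 2α₂ = 0.8567
CA = 0.8567 × 3.57 = 3.06 mmol/kg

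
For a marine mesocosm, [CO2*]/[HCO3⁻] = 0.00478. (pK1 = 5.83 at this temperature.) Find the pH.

pH = 8.15

From K1 = [H⁺][HCO3⁻]/[CO2*]:  pH = pK1 − log₁₀([CO2*]/[HCO3⁻])
log₁₀(0.00478) = -2.321
pH = 5.83 − (-2.321) = 8.15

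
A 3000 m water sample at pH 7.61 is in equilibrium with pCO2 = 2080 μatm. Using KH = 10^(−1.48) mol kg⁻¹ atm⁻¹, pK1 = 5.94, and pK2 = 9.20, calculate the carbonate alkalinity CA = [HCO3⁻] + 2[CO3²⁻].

[CO2*] = KH · pCO2 = 10^(−1.48) × 2080×10^-6 = 6.888×10^-5 mol/kg
α₀ = 1/(1 + K1/[H⁺] + K1K2/[H⁺]²) = 1/(1 + 10^+1.67 + 10^+0.08) = 0.02042
DIC = [CO2*]/α₀ = 6.888×10^-5 / 0.02042 = 3.373 mmol/kg
CA = (α₁ + 2α₂)·DIC = (0.9550 + 2×0.02455) × 3.373 = 3.39 mmol/kg

CA = 3.39 mmol/kg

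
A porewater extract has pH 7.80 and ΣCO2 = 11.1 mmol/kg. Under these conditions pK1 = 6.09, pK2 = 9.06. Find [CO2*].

α₀ = 1 / (1 + K1/[H⁺] + K1K2/[H⁺]²) = 1 / (1 + 10^+1.71 + 10^+0.45)
   = 1 / (1 + 51.286 + 2.8184) = 1/55.105 = 0.01815
[CO2*] = α₀ × DIC = 0.01815 × 11.1 = 0.201 mmol/kg

[CO2*] = 0.201 mmol/kg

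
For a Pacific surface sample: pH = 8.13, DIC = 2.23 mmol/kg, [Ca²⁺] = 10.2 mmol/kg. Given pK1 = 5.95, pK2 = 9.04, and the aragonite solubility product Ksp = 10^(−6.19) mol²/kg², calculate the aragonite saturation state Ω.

Ω = 3.84

α₂ = 1 / (1 + [H⁺]/K2 + [H⁺]²/(K1K2)) = 1 / (1 + 10^+0.91 + 10^-1.27)
   = 1 / (1 + 8.1283 + 0.053703) = 1/9.1820 = 0.1089
[CO3²⁻] = α₂ × DIC = 0.1089 × 2.23 = 0.2429 mmol/kg
Ksp = 10^(−6.19) = 6.457×10^-7
Ω = [Ca²⁺][CO3²⁻]/Ksp = (10.2×10^-3)(2.429×10^-4) / 6.457×10^-7 = 3.84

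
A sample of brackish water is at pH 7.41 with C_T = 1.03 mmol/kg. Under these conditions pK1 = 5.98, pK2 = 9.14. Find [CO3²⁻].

[CO3²⁻] = 18.2 μmol/kg

α₂ = 1 / (1 + [H⁺]/K2 + [H⁺]²/(K1K2)) = 1 / (1 + 10^+1.73 + 10^+0.30)
   = 1 / (1 + 53.703 + 1.9953) = 1/56.698 = 0.01764
[CO3²⁻] = α₂ × DIC = 0.01764 × 1.03 = 0.0182 mmol/kg = 18.2 μmol/kg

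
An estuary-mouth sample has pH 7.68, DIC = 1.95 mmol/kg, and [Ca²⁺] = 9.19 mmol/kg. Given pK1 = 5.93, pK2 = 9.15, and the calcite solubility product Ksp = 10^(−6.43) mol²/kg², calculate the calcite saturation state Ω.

α₂ = 1 / (1 + [H⁺]/K2 + [H⁺]²/(K1K2)) = 1 / (1 + 10^+1.47 + 10^-0.28)
   = 1 / (1 + 29.512 + 0.52481) = 1/31.037 = 0.03222
[CO3²⁻] = α₂ × DIC = 0.03222 × 1.95 = 0.06283 mmol/kg
Ksp = 10^(−6.43) = 3.715×10^-7
Ω = [Ca²⁺][CO3²⁻]/Ksp = (9.19×10^-3)(6.283×10^-5) / 3.715×10^-7 = 1.55

Ω = 1.55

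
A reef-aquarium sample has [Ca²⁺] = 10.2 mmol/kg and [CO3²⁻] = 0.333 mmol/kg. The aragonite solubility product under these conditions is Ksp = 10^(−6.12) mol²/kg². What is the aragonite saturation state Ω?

Ω = 4.48

Ksp = 10^(−6.12) = 7.586×10^-7
Ω = [Ca²⁺][CO3²⁻]/Ksp = (10.2×10^-3)(0.333×10^-3) / 7.586×10^-7 = 4.48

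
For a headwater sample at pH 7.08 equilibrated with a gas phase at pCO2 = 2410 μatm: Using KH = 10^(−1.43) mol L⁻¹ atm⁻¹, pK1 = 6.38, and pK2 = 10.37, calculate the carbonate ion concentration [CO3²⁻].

[CO3²⁻] = 0.230 μmol/L

[CO2*] = KH · pCO2 = 10^(−1.43) × 2410×10^-6 = 8.954×10^-5 mol/L
α₀ = 1/(1 + K1/[H⁺] + K1K2/[H⁺]²) = 1/(1 + 10^+0.70 + 10^-2.59) = 0.1663
DIC = [CO2*]/α₀ = 8.954×10^-5 / 0.1663 = 0.5385 mmol/L
[CO3²⁻] = α₂·DIC; α₂ = 0.0004274, so [CO3²⁻] = 0.0004274 × 0.5385 = 0.000230 mmol/L = 0.230 μmol/L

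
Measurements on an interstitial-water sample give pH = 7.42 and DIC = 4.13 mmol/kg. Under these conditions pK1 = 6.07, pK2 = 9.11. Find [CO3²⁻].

[CO3²⁻] = 0.0792 mmol/kg

α₂ = 1 / (1 + [H⁺]/K2 + [H⁺]²/(K1K2)) = 1 / (1 + 10^+1.69 + 10^+0.34)
   = 1 / (1 + 48.978 + 2.1878) = 1/52.166 = 0.01917
[CO3²⁻] = α₂ × DIC = 0.01917 × 4.13 = 0.0792 mmol/kg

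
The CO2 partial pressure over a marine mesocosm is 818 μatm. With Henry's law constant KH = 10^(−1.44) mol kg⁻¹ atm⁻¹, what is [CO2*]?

[CO2*] = 29.7 μmol/kg

KH = 10^(−1.44) = 3.631×10^-2 mol kg⁻¹ atm⁻¹
[CO2*] = KH · pCO2 = 3.631×10^-2 × 818×10^-6 atm = 2.97×10^-5 mol/kg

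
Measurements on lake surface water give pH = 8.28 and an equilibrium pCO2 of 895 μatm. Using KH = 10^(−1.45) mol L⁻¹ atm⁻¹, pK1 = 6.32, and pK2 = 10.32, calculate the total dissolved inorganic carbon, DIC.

[CO2*] = KH · pCO2 = 10^(−1.45) × 895×10^-6 = 3.176×10^-5 mol/L
α₀ = 1/(1 + K1/[H⁺] + K1K2/[H⁺]²) = 1/(1 + 10^+1.96 + 10^-0.08) = 0.01075
DIC = [CO2*]/α₀ = 3.176×10^-5 / 0.01075 = 2.95 mmol/L

DIC = 2.95 mmol/L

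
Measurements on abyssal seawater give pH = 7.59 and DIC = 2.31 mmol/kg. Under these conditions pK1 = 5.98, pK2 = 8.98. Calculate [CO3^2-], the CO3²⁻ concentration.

α₂ = 1 / (1 + [H⁺]/K2 + [H⁺]²/(K1K2)) = 1 / (1 + 10^+1.39 + 10^-0.22)
   = 1 / (1 + 24.547 + 0.60256) = 1/26.150 = 0.03824
[CO3²⁻] = α₂ × DIC = 0.03824 × 2.31 = 0.0883 mmol/kg

[CO3²⁻] = 0.0883 mmol/kg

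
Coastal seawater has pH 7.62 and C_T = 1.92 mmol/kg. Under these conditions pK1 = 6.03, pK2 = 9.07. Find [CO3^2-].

[CO3²⁻] = 0.0642 mmol/kg

α₂ = 1 / (1 + [H⁺]/K2 + [H⁺]²/(K1K2)) = 1 / (1 + 10^+1.45 + 10^-0.14)
   = 1 / (1 + 28.184 + 0.72444) = 1/29.908 = 0.03344
[CO3²⁻] = α₂ × DIC = 0.03344 × 1.92 = 0.0642 mmol/kg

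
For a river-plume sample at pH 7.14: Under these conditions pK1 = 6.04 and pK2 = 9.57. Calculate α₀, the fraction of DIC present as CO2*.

α₀ = 0.0733

α₀ = 1 / (1 + K1/[H⁺] + K1K2/[H⁺]²) = 1 / (1 + 10^+1.10 + 10^-1.33)
   = 1 / (1 + 12.589 + 0.046774) = 1/13.636 = 0.07334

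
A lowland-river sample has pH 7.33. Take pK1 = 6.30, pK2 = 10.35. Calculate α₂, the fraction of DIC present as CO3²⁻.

α₂ = 0.000873

α₂ = 1 / (1 + [H⁺]/K2 + [H⁺]²/(K1K2)) = 1 / (1 + 10^+3.02 + 10^+1.99)
   = 1 / (1 + 1047.1 + 97.724) = 1/1145.9 = 0.0008727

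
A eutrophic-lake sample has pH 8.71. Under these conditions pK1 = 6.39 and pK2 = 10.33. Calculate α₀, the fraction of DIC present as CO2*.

α₀ = 0.00465

α₀ = 1 / (1 + K1/[H⁺] + K1K2/[H⁺]²) = 1 / (1 + 10^+2.32 + 10^+0.70)
   = 1 / (1 + 208.93 + 5.0119) = 1/214.94 = 0.004652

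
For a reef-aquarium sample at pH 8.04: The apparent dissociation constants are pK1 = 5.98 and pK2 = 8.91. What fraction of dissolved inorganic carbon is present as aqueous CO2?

α₀ = 1 / (1 + K1/[H⁺] + K1K2/[H⁺]²) = 1 / (1 + 10^+2.06 + 10^+1.19)
   = 1 / (1 + 114.82 + 15.488) = 1/131.30 = 0.007616

α₀ = 0.00762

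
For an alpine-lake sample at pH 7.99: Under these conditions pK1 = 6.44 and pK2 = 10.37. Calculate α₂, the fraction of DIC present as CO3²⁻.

α₂ = 1 / (1 + [H⁺]/K2 + [H⁺]²/(K1K2)) = 1 / (1 + 10^+2.38 + 10^+0.83)
   = 1 / (1 + 239.88 + 6.7608) = 1/247.64 = 0.004038

α₂ = 0.00404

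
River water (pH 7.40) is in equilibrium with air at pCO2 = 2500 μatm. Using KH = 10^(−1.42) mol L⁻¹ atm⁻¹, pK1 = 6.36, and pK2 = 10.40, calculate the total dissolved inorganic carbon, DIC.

DIC = 1.14 mmol/L

[CO2*] = KH · pCO2 = 10^(−1.42) × 2500×10^-6 = 9.505×10^-5 mol/L
α₀ = 1/(1 + K1/[H⁺] + K1K2/[H⁺]²) = 1/(1 + 10^+1.04 + 10^-1.96) = 0.08350
DIC = [CO2*]/α₀ = 9.505×10^-5 / 0.08350 = 1.14 mmol/L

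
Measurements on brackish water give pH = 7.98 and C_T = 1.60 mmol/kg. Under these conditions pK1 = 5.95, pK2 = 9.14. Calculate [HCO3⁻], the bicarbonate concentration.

[HCO3⁻] = 1.48 mmol/kg

α₁ = 1 / (1 + [H⁺]/K1 + K2/[H⁺]) = 1 / (1 + 10^-2.03 + 10^-1.16)
   = 1 / (1 + 0.0093325 + 0.069183) = 1/1.0785 = 0.9272
[HCO3⁻] = α₁ × DIC = 0.9272 × 1.60 = 1.48 mmol/kg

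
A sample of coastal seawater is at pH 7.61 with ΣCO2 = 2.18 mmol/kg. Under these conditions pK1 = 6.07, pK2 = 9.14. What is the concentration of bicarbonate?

α₁ = 1 / (1 + [H⁺]/K1 + K2/[H⁺]) = 1 / (1 + 10^-1.54 + 10^-1.53)
   = 1 / (1 + 0.028840 + 0.029512) = 1/1.0584 = 0.9449
[HCO3⁻] = α₁ × DIC = 0.9449 × 2.18 = 2.06 mmol/kg

[HCO3⁻] = 2.06 mmol/kg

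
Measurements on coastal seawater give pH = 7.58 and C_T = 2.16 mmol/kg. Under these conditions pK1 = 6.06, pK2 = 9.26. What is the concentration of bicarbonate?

α₁ = 1 / (1 + [H⁺]/K1 + K2/[H⁺]) = 1 / (1 + 10^-1.52 + 10^-1.68)
   = 1 / (1 + 0.030200 + 0.020893) = 1/1.0511 = 0.9514
[HCO3⁻] = α₁ × DIC = 0.9514 × 2.16 = 2.06 mmol/kg

[HCO3⁻] = 2.06 mmol/kg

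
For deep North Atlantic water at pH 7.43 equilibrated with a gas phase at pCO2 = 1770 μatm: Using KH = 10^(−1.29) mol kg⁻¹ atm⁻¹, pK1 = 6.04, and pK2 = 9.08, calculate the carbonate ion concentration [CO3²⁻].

[CO2*] = KH · pCO2 = 10^(−1.29) × 1770×10^-6 = 9.078×10^-5 mol/kg
α₀ = 1/(1 + K1/[H⁺] + K1K2/[H⁺]²) = 1/(1 + 10^+1.39 + 10^-0.26) = 0.03832
DIC = [CO2*]/α₀ = 9.078×10^-5 / 0.03832 = 2.369 mmol/kg
[CO3²⁻] = α₂·DIC; α₂ = 0.02106, so [CO3²⁻] = 0.02106 × 2.369 = 0.0499 mmol/kg

[CO3²⁻] = 0.0499 mmol/kg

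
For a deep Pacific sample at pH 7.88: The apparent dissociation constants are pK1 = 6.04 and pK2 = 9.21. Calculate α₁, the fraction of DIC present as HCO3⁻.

α₁ = 0.942

α₁ = 1 / (1 + [H⁺]/K1 + K2/[H⁺]) = 1 / (1 + 10^-1.84 + 10^-1.33)
   = 1 / (1 + 0.014454 + 0.046774) = 1/1.0612 = 0.9423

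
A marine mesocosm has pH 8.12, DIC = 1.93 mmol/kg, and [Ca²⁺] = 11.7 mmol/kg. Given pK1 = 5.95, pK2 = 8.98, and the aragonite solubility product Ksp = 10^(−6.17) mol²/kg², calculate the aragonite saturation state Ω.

α₂ = 1 / (1 + [H⁺]/K2 + [H⁺]²/(K1K2)) = 1 / (1 + 10^+0.86 + 10^-1.31)
   = 1 / (1 + 7.2444 + 0.048978) = 1/8.2933 = 0.1206
[CO3²⁻] = α₂ × DIC = 0.1206 × 1.93 = 0.2327 mmol/kg
Ksp = 10^(−6.17) = 6.761×10^-7
Ω = [Ca²⁺][CO3²⁻]/Ksp = (11.7×10^-3)(2.327×10^-4) / 6.761×10^-7 = 4.03

Ω = 4.03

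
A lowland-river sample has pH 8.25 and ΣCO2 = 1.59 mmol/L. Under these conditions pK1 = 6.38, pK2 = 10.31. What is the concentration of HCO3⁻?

α₁ = 1 / (1 + [H⁺]/K1 + K2/[H⁺]) = 1 / (1 + 10^-1.87 + 10^-2.06)
   = 1 / (1 + 0.013490 + 0.0087096) = 1/1.0222 = 0.9783
[HCO3⁻] = α₁ × DIC = 0.9783 × 1.59 = 1.56 mmol/L

[HCO3⁻] = 1.56 mmol/L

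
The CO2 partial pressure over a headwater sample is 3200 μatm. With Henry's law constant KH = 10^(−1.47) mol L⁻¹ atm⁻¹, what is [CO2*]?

[CO2*] = 108 μmol/L

KH = 10^(−1.47) = 3.388×10^-2 mol L⁻¹ atm⁻¹
[CO2*] = KH · pCO2 = 3.388×10^-2 × 3200×10^-6 atm = 1.08×10^-4 mol/L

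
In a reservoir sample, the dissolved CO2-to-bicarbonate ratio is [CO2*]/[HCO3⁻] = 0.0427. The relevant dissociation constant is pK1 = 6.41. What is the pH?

pH = 7.78

From K1 = [H⁺][HCO3⁻]/[CO2*]:  pH = pK1 − log₁₀([CO2*]/[HCO3⁻])
log₁₀(0.0427) = -1.370
pH = 6.41 − (-1.370) = 7.78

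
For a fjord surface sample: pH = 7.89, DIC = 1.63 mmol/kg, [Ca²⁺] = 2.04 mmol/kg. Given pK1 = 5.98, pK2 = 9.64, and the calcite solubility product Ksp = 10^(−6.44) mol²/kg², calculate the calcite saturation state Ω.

Ω = 0.158

α₂ = 1 / (1 + [H⁺]/K2 + [H⁺]²/(K1K2)) = 1 / (1 + 10^+1.75 + 10^-0.16)
   = 1 / (1 + 56.234 + 0.69183) = 1/57.926 = 0.01726
[CO3²⁻] = α₂ × DIC = 0.01726 × 1.63 = 0.02814 mmol/kg
Ksp = 10^(−6.44) = 3.631×10^-7
Ω = [Ca²⁺][CO3²⁻]/Ksp = (2.04×10^-3)(2.814×10^-5) / 3.631×10^-7 = 0.158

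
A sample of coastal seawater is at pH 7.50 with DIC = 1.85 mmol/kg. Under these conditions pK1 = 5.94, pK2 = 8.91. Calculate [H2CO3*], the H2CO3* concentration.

α₀ = 1 / (1 + K1/[H⁺] + K1K2/[H⁺]²) = 1 / (1 + 10^+1.56 + 10^+0.15)
   = 1 / (1 + 36.308 + 1.4125) = 1/38.720 = 0.02583
[CO2*] = α₀ × DIC = 0.02583 × 1.85 = 0.0478 mmol/kg

[CO2*] = 0.0478 mmol/kg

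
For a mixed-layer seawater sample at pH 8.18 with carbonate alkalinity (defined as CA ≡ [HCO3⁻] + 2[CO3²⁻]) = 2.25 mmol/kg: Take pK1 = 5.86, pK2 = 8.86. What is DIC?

DIC = 1.93 mmol/kg

CA = [HCO3⁻] + 2[CO3²⁻] = (α₁ + 2α₂)·DIC
At pH 8.18: [H⁺]/K1 = 10^-2.32 = 0.0047863, K2/[H⁺] = 10^-0.68 = 0.20893
α₁ = 1/(1 + 0.0047863 + 0.20893) = 1/1.2137 = 0.8239; α₂ = α₁·K2/[H⁺] = 0.1721
α₁ + 2α₂ = 1.1682
DIC = CA / (α₁ + 2α₂) = 2.25 / 1.1682 = 1.93 mmol/kg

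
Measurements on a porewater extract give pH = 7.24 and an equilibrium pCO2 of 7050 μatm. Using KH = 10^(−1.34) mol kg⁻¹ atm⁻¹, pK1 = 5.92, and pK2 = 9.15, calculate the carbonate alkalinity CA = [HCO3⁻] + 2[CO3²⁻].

CA = 6.90 mmol/kg

[CO2*] = KH · pCO2 = 10^(−1.34) × 7050×10^-6 = 3.222×10^-4 mol/kg
α₀ = 1/(1 + K1/[H⁺] + K1K2/[H⁺]²) = 1/(1 + 10^+1.32 + 10^-0.59) = 0.04515
DIC = [CO2*]/α₀ = 3.222×10^-4 / 0.04515 = 7.138 mmol/kg
CA = (α₁ + 2α₂)·DIC = (0.9432 + 2×0.01160) × 7.138 = 6.90 mmol/kg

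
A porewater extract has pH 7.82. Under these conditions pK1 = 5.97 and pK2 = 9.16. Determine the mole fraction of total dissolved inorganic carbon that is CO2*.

α₀ = 1 / (1 + K1/[H⁺] + K1K2/[H⁺]²) = 1 / (1 + 10^+1.85 + 10^+0.51)
   = 1 / (1 + 70.795 + 3.2359) = 1/75.031 = 0.01333

α₀ = 0.0133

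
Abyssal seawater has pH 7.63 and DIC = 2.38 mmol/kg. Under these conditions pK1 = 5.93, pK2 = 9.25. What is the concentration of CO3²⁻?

α₂ = 1 / (1 + [H⁺]/K2 + [H⁺]²/(K1K2)) = 1 / (1 + 10^+1.62 + 10^-0.08)
   = 1 / (1 + 41.687 + 0.83176) = 1/43.519 = 0.02298
[CO3²⁻] = α₂ × DIC = 0.02298 × 2.38 = 0.0547 mmol/kg

[CO3²⁻] = 0.0547 mmol/kg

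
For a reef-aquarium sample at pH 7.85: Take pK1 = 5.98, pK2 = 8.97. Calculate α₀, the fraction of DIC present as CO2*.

α₀ = 1 / (1 + K1/[H⁺] + K1K2/[H⁺]²) = 1 / (1 + 10^+1.87 + 10^+0.75)
   = 1 / (1 + 74.131 + 5.6234) = 1/80.754 = 0.01238

α₀ = 0.0124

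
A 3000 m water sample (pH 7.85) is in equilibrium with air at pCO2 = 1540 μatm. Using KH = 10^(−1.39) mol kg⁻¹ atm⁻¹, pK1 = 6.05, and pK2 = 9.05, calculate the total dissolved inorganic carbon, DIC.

DIC = 4.27 mmol/kg

[CO2*] = KH · pCO2 = 10^(−1.39) × 1540×10^-6 = 6.274×10^-5 mol/kg
α₀ = 1/(1 + K1/[H⁺] + K1K2/[H⁺]²) = 1/(1 + 10^+1.80 + 10^+0.60) = 0.01469
DIC = [CO2*]/α₀ = 6.274×10^-5 / 0.01469 = 4.27 mmol/kg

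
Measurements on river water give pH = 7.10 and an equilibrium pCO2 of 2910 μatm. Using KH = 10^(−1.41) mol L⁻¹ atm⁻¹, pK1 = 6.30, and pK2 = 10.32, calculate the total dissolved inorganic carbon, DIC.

DIC = 0.828 mmol/L

[CO2*] = KH · pCO2 = 10^(−1.41) × 2910×10^-6 = 1.132×10^-4 mol/L
α₀ = 1/(1 + K1/[H⁺] + K1K2/[H⁺]²) = 1/(1 + 10^+0.80 + 10^-2.42) = 0.1367
DIC = [CO2*]/α₀ = 1.132×10^-4 / 0.1367 = 0.828 mmol/L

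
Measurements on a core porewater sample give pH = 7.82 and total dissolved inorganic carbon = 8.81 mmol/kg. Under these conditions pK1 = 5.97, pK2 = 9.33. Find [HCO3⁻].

α₁ = 1 / (1 + [H⁺]/K1 + K2/[H⁺]) = 1 / (1 + 10^-1.85 + 10^-1.51)
   = 1 / (1 + 0.014125 + 0.030903) = 1/1.0450 = 0.9569
[HCO3⁻] = α₁ × DIC = 0.9569 × 8.81 = 8.43 mmol/kg

[HCO3⁻] = 8.43 mmol/kg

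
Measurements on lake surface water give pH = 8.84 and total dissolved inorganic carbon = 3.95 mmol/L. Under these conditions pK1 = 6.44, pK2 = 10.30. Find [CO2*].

[CO2*] = 15.1 μmol/L

α₀ = 1 / (1 + K1/[H⁺] + K1K2/[H⁺]²) = 1 / (1 + 10^+2.40 + 10^+0.94)
   = 1 / (1 + 251.19 + 8.7096) = 1/260.90 = 0.003833
[CO2*] = α₀ × DIC = 0.003833 × 3.95 = 0.0151 mmol/L = 15.1 μmol/L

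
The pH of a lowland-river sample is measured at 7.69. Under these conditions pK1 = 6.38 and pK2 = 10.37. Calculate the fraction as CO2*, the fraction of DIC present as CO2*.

α₀ = 1 / (1 + K1/[H⁺] + K1K2/[H⁺]²) = 1 / (1 + 10^+1.31 + 10^-1.37)
   = 1 / (1 + 20.417 + 0.042658) = 1/21.460 = 0.04660

α₀ = 0.0466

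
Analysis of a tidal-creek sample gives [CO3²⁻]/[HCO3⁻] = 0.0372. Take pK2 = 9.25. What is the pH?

From K2 = [H⁺][CO3²⁻]/[HCO3⁻]:  pH = pK2 + log₁₀([CO3²⁻]/[HCO3⁻])
log₁₀(0.0372) = -1.429
pH = 9.25 + (-1.429) = 7.82

pH = 7.82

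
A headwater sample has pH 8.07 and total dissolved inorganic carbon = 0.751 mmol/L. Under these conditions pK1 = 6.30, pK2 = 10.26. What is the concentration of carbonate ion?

α₂ = 1 / (1 + [H⁺]/K2 + [H⁺]²/(K1K2)) = 1 / (1 + 10^+2.19 + 10^+0.42)
   = 1 / (1 + 154.88 + 2.6303) = 1/158.51 = 0.006309
[CO3²⁻] = α₂ × DIC = 0.006309 × 0.751 = 0.00474 mmol/L = 4.74 μmol/L

[CO3²⁻] = 4.74 μmol/L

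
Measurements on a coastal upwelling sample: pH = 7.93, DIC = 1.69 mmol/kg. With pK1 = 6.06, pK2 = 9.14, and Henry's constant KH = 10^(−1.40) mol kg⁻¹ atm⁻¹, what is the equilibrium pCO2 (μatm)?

pCO2 = 533 μatm

α₀ = 1 / (1 + K1/[H⁺] + K1K2/[H⁺]²) = 1 / (1 + 10^+1.87 + 10^+0.66)
   = 1 / (1 + 74.131 + 4.5709) = 1/79.702 = 0.01255
[CO2*] = α₀ × DIC = 0.01255 × 1.69 = 0.02120 mmol/kg
pCO2 = [CO2*]/KH = 2.120×10^-5 / 3.981×10^-2 = 533 μatm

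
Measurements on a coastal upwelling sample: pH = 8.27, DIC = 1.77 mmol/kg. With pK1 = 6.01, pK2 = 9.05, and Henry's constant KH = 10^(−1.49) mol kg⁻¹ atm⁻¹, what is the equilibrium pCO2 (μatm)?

α₀ = 1 / (1 + K1/[H⁺] + K1K2/[H⁺]²) = 1 / (1 + 10^+2.26 + 10^+1.48)
   = 1 / (1 + 181.97 + 30.200) = 1/213.17 = 0.004691
[CO2*] = α₀ × DIC = 0.004691 × 1.77 = 0.008303 mmol/kg = 8.303 μmol/kg
pCO2 = [CO2*]/KH = 8.303×10^-6 / 3.236×10^-2 = 257 μatm

pCO2 = 257 μatm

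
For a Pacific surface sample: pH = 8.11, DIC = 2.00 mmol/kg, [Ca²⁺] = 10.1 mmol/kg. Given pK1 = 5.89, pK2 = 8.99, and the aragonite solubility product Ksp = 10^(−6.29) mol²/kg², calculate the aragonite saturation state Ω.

α₂ = 1 / (1 + [H⁺]/K2 + [H⁺]²/(K1K2)) = 1 / (1 + 10^+0.88 + 10^-1.34)
   = 1 / (1 + 7.5858 + 0.045709) = 1/8.6315 = 0.1159
[CO3²⁻] = α₂ × DIC = 0.1159 × 2.00 = 0.2317 mmol/kg
Ksp = 10^(−6.29) = 5.129×10^-7
Ω = [Ca²⁺][CO3²⁻]/Ksp = (10.1×10^-3)(2.317×10^-4) / 5.129×10^-7 = 4.56

Ω = 4.56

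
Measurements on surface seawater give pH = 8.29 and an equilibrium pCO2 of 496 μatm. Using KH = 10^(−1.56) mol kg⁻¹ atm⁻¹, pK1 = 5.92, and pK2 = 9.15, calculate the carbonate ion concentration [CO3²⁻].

[CO3²⁻] = 0.442 mmol/kg

[CO2*] = KH · pCO2 = 10^(−1.56) × 496×10^-6 = 1.366×10^-5 mol/kg
α₀ = 1/(1 + K1/[H⁺] + K1K2/[H⁺]²) = 1/(1 + 10^+2.37 + 10^+1.51) = 0.003734
DIC = [CO2*]/α₀ = 1.366×10^-5 / 0.003734 = 3.658 mmol/kg
[CO3²⁻] = α₂·DIC; α₂ = 0.1208, so [CO3²⁻] = 0.1208 × 3.658 = 0.442 mmol/kg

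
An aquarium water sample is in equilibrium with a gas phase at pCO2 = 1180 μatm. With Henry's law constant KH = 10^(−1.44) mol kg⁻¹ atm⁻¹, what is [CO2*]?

KH = 10^(−1.44) = 3.631×10^-2 mol kg⁻¹ atm⁻¹
[CO2*] = KH · pCO2 = 3.631×10^-2 × 1180×10^-6 atm = 4.28×10^-5 mol/kg

[CO2*] = 42.8 μmol/kg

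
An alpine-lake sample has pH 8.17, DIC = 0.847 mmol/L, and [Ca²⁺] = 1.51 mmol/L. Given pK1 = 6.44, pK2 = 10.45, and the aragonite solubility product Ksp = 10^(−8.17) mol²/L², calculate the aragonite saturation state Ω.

α₂ = 1 / (1 + [H⁺]/K2 + [H⁺]²/(K1K2)) = 1 / (1 + 10^+2.28 + 10^+0.55)
   = 1 / (1 + 190.55 + 3.5481) = 1/195.09 = 0.005126
[CO3²⁻] = α₂ × DIC = 0.005126 × 0.847 = 0.004341 mmol/L = 4.341 μmol/L
Ksp = 10^(−8.17) = 6.761×10^-9
Ω = [Ca²⁺][CO3²⁻]/Ksp = (1.51×10^-3)(4.341×10^-6) / 6.761×10^-9 = 0.970

Ω = 0.970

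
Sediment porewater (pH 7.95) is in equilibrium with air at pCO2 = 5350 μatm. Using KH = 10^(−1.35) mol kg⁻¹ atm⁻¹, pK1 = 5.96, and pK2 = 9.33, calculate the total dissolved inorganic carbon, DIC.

DIC = 24.6 mmol/kg

[CO2*] = KH · pCO2 = 10^(−1.35) × 5350×10^-6 = 2.390×10^-4 mol/kg
α₀ = 1/(1 + K1/[H⁺] + K1K2/[H⁺]²) = 1/(1 + 10^+1.99 + 10^+0.61) = 0.009728
DIC = [CO2*]/α₀ = 2.390×10^-4 / 0.009728 = 24.6 mmol/kg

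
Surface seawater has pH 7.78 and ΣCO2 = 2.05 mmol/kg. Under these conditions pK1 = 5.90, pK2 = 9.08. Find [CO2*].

α₀ = 1 / (1 + K1/[H⁺] + K1K2/[H⁺]²) = 1 / (1 + 10^+1.88 + 10^+0.58)
   = 1 / (1 + 75.858 + 3.8019) = 1/80.660 = 0.01240
[CO2*] = α₀ × DIC = 0.01240 × 2.05 = 0.0254 mmol/kg

[CO2*] = 0.0254 mmol/kg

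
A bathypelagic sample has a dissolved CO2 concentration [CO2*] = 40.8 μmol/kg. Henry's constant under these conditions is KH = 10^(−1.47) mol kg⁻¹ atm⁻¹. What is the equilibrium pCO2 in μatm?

pCO2 = 1200 μatm

KH = 10^(−1.47) = 3.388×10^-2 mol kg⁻¹ atm⁻¹
pCO2 = [CO2*]/KH = 40.8×10^-6 / 3.388×10^-2 = 1.20×10^-3 atm = 1200 μatm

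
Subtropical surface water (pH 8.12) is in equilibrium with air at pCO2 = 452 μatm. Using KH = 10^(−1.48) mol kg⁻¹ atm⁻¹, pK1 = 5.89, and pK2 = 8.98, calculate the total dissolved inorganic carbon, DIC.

[CO2*] = KH · pCO2 = 10^(−1.48) × 452×10^-6 = 1.497×10^-5 mol/kg
α₀ = 1/(1 + K1/[H⁺] + K1K2/[H⁺]²) = 1/(1 + 10^+2.23 + 10^+1.37) = 0.005148
DIC = [CO2*]/α₀ = 1.497×10^-5 / 0.005148 = 2.91 mmol/kg

DIC = 2.91 mmol/kg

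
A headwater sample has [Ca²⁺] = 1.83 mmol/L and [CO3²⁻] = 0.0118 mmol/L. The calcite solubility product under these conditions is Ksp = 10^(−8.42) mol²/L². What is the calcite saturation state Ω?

Ksp = 10^(−8.42) = 3.802×10^-9
Ω = [Ca²⁺][CO3²⁻]/Ksp = (1.83×10^-3)(0.0118×10^-3) / 3.802×10^-9 = 5.68

Ω = 5.68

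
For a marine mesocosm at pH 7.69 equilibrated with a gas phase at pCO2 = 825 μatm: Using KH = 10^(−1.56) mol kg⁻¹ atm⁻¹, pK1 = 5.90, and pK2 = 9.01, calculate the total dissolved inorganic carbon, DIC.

DIC = 1.49 mmol/kg

[CO2*] = KH · pCO2 = 10^(−1.56) × 825×10^-6 = 2.272×10^-5 mol/kg
α₀ = 1/(1 + K1/[H⁺] + K1K2/[H⁺]²) = 1/(1 + 10^+1.79 + 10^+0.47) = 0.01524
DIC = [CO2*]/α₀ = 2.272×10^-5 / 0.01524 = 1.49 mmol/kg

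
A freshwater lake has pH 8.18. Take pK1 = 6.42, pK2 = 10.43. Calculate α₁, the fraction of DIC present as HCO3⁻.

α₁ = 1 / (1 + [H⁺]/K1 + K2/[H⁺]) = 1 / (1 + 10^-1.76 + 10^-2.25)
   = 1 / (1 + 0.017378 + 0.0056234) = 1/1.0230 = 0.9775

α₁ = 0.978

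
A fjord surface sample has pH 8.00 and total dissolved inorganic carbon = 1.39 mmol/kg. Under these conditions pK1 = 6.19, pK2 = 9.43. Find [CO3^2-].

α₂ = 1 / (1 + [H⁺]/K2 + [H⁺]²/(K1K2)) = 1 / (1 + 10^+1.43 + 10^-0.38)
   = 1 / (1 + 26.915 + 0.41687) = 1/28.332 = 0.03530
[CO3²⁻] = α₂ × DIC = 0.03530 × 1.39 = 0.0491 mmol/kg

[CO3²⁻] = 0.0491 mmol/kg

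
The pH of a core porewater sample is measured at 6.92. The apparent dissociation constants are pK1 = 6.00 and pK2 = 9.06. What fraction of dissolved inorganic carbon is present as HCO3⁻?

α₁ = 0.887

α₁ = 1 / (1 + [H⁺]/K1 + K2/[H⁺]) = 1 / (1 + 10^-0.92 + 10^-2.14)
   = 1 / (1 + 0.12023 + 0.0072444) = 1/1.1275 = 0.8869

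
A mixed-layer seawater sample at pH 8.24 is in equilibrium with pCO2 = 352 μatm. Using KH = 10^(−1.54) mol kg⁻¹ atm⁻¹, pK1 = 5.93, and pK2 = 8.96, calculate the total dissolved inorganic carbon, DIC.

DIC = 2.48 mmol/kg

[CO2*] = KH · pCO2 = 10^(−1.54) × 352×10^-6 = 1.015×10^-5 mol/kg
α₀ = 1/(1 + K1/[H⁺] + K1K2/[H⁺]²) = 1/(1 + 10^+2.31 + 10^+1.59) = 0.004097
DIC = [CO2*]/α₀ = 1.015×10^-5 / 0.004097 = 2.48 mmol/kg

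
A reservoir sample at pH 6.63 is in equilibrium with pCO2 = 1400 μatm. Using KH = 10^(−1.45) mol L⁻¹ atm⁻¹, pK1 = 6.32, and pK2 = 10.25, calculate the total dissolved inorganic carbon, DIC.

[CO2*] = KH · pCO2 = 10^(−1.45) × 1400×10^-6 = 4.967×10^-5 mol/L
α₀ = 1/(1 + K1/[H⁺] + K1K2/[H⁺]²) = 1/(1 + 10^+0.31 + 10^-3.31) = 0.3287
DIC = [CO2*]/α₀ = 4.967×10^-5 / 0.3287 = 0.151 mmol/L

DIC = 0.151 mmol/L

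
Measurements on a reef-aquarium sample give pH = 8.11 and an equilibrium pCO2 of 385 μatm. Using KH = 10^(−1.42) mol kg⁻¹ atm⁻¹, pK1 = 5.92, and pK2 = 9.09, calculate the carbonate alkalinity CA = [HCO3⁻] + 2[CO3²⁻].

[CO2*] = KH · pCO2 = 10^(−1.42) × 385×10^-6 = 1.464×10^-5 mol/kg
α₀ = 1/(1 + K1/[H⁺] + K1K2/[H⁺]²) = 1/(1 + 10^+2.19 + 10^+1.21) = 0.005811
DIC = [CO2*]/α₀ = 1.464×10^-5 / 0.005811 = 2.519 mmol/kg
CA = (α₁ + 2α₂)·DIC = (0.9000 + 2×0.09424) × 2.519 = 2.74 mmol/kg

CA = 2.74 mmol/kg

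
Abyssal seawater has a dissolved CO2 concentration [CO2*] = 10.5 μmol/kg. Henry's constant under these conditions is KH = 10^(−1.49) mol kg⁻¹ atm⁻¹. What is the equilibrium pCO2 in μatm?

pCO2 = 324 μatm

KH = 10^(−1.49) = 3.236×10^-2 mol kg⁻¹ atm⁻¹
pCO2 = [CO2*]/KH = 10.5×10^-6 / 3.236×10^-2 = 3.24×10^-4 atm = 324 μatm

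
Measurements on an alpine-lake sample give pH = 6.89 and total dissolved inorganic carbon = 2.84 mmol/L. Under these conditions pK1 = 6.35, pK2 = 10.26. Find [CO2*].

[CO2*] = 0.636 mmol/L

α₀ = 1 / (1 + K1/[H⁺] + K1K2/[H⁺]²) = 1 / (1 + 10^+0.54 + 10^-2.83)
   = 1 / (1 + 3.4674 + 0.0014791) = 1/4.4688 = 0.2238
[CO2*] = α₀ × DIC = 0.2238 × 2.84 = 0.636 mmol/L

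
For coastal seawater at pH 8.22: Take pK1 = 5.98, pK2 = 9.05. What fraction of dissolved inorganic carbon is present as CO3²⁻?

α₂ = 0.128

α₂ = 1 / (1 + [H⁺]/K2 + [H⁺]²/(K1K2)) = 1 / (1 + 10^+0.83 + 10^-1.41)
   = 1 / (1 + 6.7608 + 0.038905) = 1/7.7997 = 0.1282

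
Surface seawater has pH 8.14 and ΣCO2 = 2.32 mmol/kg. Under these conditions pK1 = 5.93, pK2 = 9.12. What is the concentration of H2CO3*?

[CO2*] = 12.9 μmol/kg

α₀ = 1 / (1 + K1/[H⁺] + K1K2/[H⁺]²) = 1 / (1 + 10^+2.21 + 10^+1.23)
   = 1 / (1 + 162.18 + 16.982) = 1/180.16 = 0.005551
[CO2*] = α₀ × DIC = 0.005551 × 2.32 = 0.0129 mmol/kg = 12.9 μmol/kg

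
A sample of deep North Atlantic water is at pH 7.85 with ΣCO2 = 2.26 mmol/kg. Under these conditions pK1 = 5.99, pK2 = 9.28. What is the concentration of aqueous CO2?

[CO2*] = 0.0297 mmol/kg

α₀ = 1 / (1 + K1/[H⁺] + K1K2/[H⁺]²) = 1 / (1 + 10^+1.86 + 10^+0.43)
   = 1 / (1 + 72.444 + 2.6915) = 1/76.135 = 0.01313
[CO2*] = α₀ × DIC = 0.01313 × 2.26 = 0.0297 mmol/kg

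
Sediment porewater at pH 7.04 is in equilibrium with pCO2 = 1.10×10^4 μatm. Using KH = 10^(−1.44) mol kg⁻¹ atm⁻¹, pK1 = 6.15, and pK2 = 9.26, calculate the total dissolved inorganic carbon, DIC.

[CO2*] = KH · pCO2 = 10^(−1.44) × 1.10×10^4×10^-6 = 3.994×10^-4 mol/kg
α₀ = 1/(1 + K1/[H⁺] + K1K2/[H⁺]²) = 1/(1 + 10^+0.89 + 10^-1.33) = 0.1135
DIC = [CO2*]/α₀ = 3.994×10^-4 / 0.1135 = 3.52 mmol/kg

DIC = 3.52 mmol/kg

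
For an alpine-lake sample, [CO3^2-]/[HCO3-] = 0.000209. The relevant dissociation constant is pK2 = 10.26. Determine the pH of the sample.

pH = 6.58

From K2 = [H⁺][CO3^2-]/[HCO3-]:  pH = pK2 + log₁₀([CO3^2-]/[HCO3-])
log₁₀(0.000209) = -3.680
pH = 10.26 + (-3.680) = 6.58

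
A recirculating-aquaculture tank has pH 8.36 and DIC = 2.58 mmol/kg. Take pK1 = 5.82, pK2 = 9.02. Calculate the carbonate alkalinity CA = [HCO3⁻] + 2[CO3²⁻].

CA = [HCO3⁻] + 2[CO3²⁻] = (α₁ + 2α₂)·DIC
At pH 8.36: [H⁺]/K1 = 10^-2.54 = 0.0028840, K2/[H⁺] = 10^-0.66 = 0.21878
α₁ = 1/(1 + 0.0028840 + 0.21878) = 1/1.2217 = 0.8186; α₂ = α₁·K2/[H⁺] = 0.1791
α₁ + 2α₂ = 1.1767
CA = 1.1767 × 2.58 = 3.04 mmol/kg

CA = 3.04 mmol/kg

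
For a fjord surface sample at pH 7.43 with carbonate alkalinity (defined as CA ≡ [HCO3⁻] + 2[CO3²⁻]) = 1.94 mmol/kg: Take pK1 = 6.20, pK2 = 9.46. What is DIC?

DIC = 2.03 mmol/kg

CA = [HCO3⁻] + 2[CO3²⁻] = (α₁ + 2α₂)·DIC
At pH 7.43: [H⁺]/K1 = 10^-1.23 = 0.058884, K2/[H⁺] = 10^-2.03 = 0.0093325
α₁ = 1/(1 + 0.058884 + 0.0093325) = 1/1.0682 = 0.9361; α₂ = α₁·K2/[H⁺] = 0.008737
α₁ + 2α₂ = 0.9536
DIC = CA / (α₁ + 2α₂) = 1.94 / 0.9536 = 2.03 mmol/kg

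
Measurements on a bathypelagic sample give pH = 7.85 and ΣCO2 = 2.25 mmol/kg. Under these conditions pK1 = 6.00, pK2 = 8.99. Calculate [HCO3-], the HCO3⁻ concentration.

α₁ = 1 / (1 + [H⁺]/K1 + K2/[H⁺]) = 1 / (1 + 10^-1.85 + 10^-1.14)
   = 1 / (1 + 0.014125 + 0.072444) = 1/1.0866 = 0.9203
[HCO3⁻] = α₁ × DIC = 0.9203 × 2.25 = 2.07 mmol/kg

[HCO3⁻] = 2.07 mmol/kg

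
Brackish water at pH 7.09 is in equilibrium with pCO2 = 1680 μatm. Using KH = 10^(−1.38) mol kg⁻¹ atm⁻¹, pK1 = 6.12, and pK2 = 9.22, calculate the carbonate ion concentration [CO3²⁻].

[CO2*] = KH · pCO2 = 10^(−1.38) × 1680×10^-6 = 7.003×10^-5 mol/kg
α₀ = 1/(1 + K1/[H⁺] + K1K2/[H⁺]²) = 1/(1 + 10^+0.97 + 10^-1.16) = 0.09614
DIC = [CO2*]/α₀ = 7.003×10^-5 / 0.09614 = 0.7285 mmol/kg
[CO3²⁻] = α₂·DIC; α₂ = 0.006651, so [CO3²⁻] = 0.006651 × 0.7285 = 0.00485 mmol/kg = 4.85 μmol/kg

[CO3²⁻] = 4.85 μmol/kg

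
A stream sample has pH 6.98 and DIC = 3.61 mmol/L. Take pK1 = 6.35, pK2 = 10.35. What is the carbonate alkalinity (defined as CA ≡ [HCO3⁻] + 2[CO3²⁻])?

CA = 2.93 mmol/L

CA = [HCO3⁻] + 2[CO3²⁻] = (α₁ + 2α₂)·DIC
At pH 6.98: [H⁺]/K1 = 10^-0.63 = 0.23442, K2/[H⁺] = 10^-3.37 = 0.00042658
α₁ = 1/(1 + 0.23442 + 0.00042658) = 1/1.2348 = 0.8098; α₂ = α₁·K2/[H⁺] = 0.0003455
α₁ + 2α₂ = 0.8105
CA = 0.8105 × 3.61 = 2.93 mmol/L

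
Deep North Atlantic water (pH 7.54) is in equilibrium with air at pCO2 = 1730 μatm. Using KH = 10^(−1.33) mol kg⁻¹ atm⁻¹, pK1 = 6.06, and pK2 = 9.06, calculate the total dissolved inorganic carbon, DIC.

[CO2*] = KH · pCO2 = 10^(−1.33) × 1730×10^-6 = 8.092×10^-5 mol/kg
α₀ = 1/(1 + K1/[H⁺] + K1K2/[H⁺]²) = 1/(1 + 10^+1.48 + 10^-0.04) = 0.03114
DIC = [CO2*]/α₀ = 8.092×10^-5 / 0.03114 = 2.60 mmol/kg

DIC = 2.60 mmol/kg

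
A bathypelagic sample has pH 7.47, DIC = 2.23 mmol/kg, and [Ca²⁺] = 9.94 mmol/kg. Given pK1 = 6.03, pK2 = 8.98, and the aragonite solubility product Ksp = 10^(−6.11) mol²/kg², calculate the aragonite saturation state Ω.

α₂ = 1 / (1 + [H⁺]/K2 + [H⁺]²/(K1K2)) = 1 / (1 + 10^+1.51 + 10^+0.07)
   = 1 / (1 + 32.359 + 1.1749) = 1/34.534 = 0.02896
[CO3²⁻] = α₂ × DIC = 0.02896 × 2.23 = 0.06457 mmol/kg
Ksp = 10^(−6.11) = 7.762×10^-7
Ω = [Ca²⁺][CO3²⁻]/Ksp = (9.94×10^-3)(6.457×10^-5) / 7.762×10^-7 = 0.827

Ω = 0.827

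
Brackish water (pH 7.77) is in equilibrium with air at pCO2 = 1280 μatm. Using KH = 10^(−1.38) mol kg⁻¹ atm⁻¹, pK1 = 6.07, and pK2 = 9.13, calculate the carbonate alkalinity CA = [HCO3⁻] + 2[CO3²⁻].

[CO2*] = KH · pCO2 = 10^(−1.38) × 1280×10^-6 = 5.336×10^-5 mol/kg
α₀ = 1/(1 + K1/[H⁺] + K1K2/[H⁺]²) = 1/(1 + 10^+1.70 + 10^+0.34) = 0.01876
DIC = [CO2*]/α₀ = 5.336×10^-5 / 0.01876 = 2.844 mmol/kg
CA = (α₁ + 2α₂)·DIC = (0.9402 + 2×0.04104) × 2.844 = 2.91 mmol/kg

CA = 2.91 mmol/kg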